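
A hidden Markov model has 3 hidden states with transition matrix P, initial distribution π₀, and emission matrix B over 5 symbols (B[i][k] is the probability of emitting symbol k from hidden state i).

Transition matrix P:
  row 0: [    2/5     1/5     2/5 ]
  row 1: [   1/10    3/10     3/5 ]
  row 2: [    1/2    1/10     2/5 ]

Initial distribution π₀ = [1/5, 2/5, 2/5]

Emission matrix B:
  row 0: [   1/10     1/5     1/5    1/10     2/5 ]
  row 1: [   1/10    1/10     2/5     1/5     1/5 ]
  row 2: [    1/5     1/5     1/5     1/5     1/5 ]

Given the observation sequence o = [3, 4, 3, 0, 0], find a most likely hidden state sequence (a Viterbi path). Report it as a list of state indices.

t=0: δ = [2.000e-02, 8.000e-02, 8.000e-02]  (obs o_0=3)
t=1: δ = [1.600e-02, 4.800e-03, 9.600e-03]  ψ = [2, 1, 1]  (obs o_1=4)
t=2: δ = [6.400e-04, 6.400e-04, 1.280e-03]  ψ = [0, 0, 0]  (obs o_2=3)
t=3: δ = [6.400e-05, 1.920e-05, 1.024e-04]  ψ = [2, 1, 2]  (obs o_3=0)
t=4: δ = [5.120e-06, 1.280e-06, 8.192e-06]  ψ = [2, 0, 2]  (obs o_4=0)
backtrack: best end state = 2; path = [2, 0, 2, 2, 2]

path = [2, 0, 2, 2, 2]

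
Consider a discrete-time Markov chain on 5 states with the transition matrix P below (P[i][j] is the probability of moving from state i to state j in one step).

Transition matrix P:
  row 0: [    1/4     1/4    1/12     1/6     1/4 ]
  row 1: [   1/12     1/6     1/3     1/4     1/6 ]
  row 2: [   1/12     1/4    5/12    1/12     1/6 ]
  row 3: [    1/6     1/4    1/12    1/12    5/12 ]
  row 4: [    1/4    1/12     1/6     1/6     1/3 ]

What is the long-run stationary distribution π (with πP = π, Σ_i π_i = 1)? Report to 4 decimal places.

π = [0.1675, 0.1905, 0.2292, 0.1509, 0.2620]

Balance equations π_j = Σ_i π_i·P[i][j]:
  π_0 = 1/4·π_0 + 1/12·π_1 + 1/12·π_2 + 1/6·π_3 + 1/4·π_4
  π_1 = 1/4·π_0 + 1/6·π_1 + 1/4·π_2 + 1/4·π_3 + 1/12·π_4
  π_2 = 1/12·π_0 + 1/3·π_1 + 5/12·π_2 + 1/12·π_3 + 1/6·π_4
  π_3 = 1/6·π_0 + 1/4·π_1 + 1/12·π_2 + 1/12·π_3 + 1/6·π_4
  normalize: π_0 + π_1 + π_2 + π_3 + π_4 = 1
Solving the linear system gives exactly π = [2479/14801, 2819/14801, 3392/14801, 2233/14801, 3878/14801].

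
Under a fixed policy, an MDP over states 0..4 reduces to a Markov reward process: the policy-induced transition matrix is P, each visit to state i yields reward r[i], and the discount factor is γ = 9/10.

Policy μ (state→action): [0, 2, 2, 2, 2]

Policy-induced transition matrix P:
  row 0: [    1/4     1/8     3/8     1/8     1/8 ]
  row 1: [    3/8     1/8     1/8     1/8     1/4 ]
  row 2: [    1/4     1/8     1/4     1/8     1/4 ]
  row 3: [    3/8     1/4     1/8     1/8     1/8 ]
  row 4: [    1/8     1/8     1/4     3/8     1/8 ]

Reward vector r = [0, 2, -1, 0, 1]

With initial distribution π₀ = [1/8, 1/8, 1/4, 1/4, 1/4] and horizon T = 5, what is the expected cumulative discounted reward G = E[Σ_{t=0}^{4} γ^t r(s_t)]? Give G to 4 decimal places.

G = 0.9808

t=0: π = [0.1250, 0.1250, 0.2500, 0.2500, 0.2500], E[r] = 0.2500, γ^t·E[r] = 0.250000, running G = 0.250000
t=1: π = [0.2656, 0.1563, 0.2188, 0.1875, 0.1719], E[r] = 0.2656, γ^t·E[r] = 0.239063, running G = 0.489063
t=2: π = [0.2715, 0.1484, 0.2402, 0.1680, 0.1719], E[r] = 0.2285, γ^t·E[r] = 0.185098, running G = 0.674160
t=3: π = [0.2681, 0.1460, 0.2444, 0.1680, 0.1736], E[r] = 0.2212, γ^t·E[r] = 0.161249, running G = 0.835409
t=4: π = [0.2675, 0.1460, 0.2443, 0.1684, 0.1738], E[r] = 0.2215, γ^t·E[r] = 0.145344, running G = 0.980753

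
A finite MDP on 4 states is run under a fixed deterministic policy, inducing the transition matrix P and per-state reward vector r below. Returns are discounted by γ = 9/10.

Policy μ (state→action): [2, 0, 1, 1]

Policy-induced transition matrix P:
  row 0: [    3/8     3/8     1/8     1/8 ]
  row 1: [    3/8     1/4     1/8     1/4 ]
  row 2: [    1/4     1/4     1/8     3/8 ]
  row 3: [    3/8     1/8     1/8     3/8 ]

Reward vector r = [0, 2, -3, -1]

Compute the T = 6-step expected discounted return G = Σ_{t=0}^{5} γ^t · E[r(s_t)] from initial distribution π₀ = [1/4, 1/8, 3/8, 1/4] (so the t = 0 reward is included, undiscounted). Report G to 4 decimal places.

t=0: π = [0.2500, 0.1250, 0.3750, 0.2500], E[r] = -1.1250, γ^t·E[r] = -1.125000, running G = -1.125000
t=1: π = [0.3281, 0.2500, 0.1250, 0.2969], E[r] = -0.1719, γ^t·E[r] = -0.154688, running G = -1.279688
t=2: π = [0.3594, 0.2539, 0.1250, 0.2617], E[r] = -0.1289, γ^t·E[r] = -0.104414, running G = -1.384102
t=3: π = [0.3594, 0.2622, 0.1250, 0.2534], E[r] = -0.1040, γ^t·E[r] = -0.075819, running G = -1.459920
t=4: π = [0.3594, 0.2632, 0.1250, 0.2524], E[r] = -0.1009, γ^t·E[r] = -0.066195, running G = -1.526115
t=5: π = [0.3594, 0.2634, 0.1250, 0.2523], E[r] = -0.1005, γ^t·E[r] = -0.059345, running G = -1.585461

G = -1.5855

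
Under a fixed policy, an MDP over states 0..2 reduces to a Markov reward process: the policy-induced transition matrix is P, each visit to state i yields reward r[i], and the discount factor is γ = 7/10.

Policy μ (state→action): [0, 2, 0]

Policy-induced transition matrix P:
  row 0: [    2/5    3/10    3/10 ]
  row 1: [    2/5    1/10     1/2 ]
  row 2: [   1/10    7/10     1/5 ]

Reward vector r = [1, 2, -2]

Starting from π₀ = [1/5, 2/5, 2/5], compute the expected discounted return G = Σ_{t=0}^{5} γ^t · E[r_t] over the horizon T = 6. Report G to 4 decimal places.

t=0: π = [0.2000, 0.4000, 0.4000], E[r] = 0.2000, γ^t·E[r] = 0.200000, running G = 0.200000
t=1: π = [0.2800, 0.3800, 0.3400], E[r] = 0.3600, γ^t·E[r] = 0.252000, running G = 0.452000
t=2: π = [0.2980, 0.3600, 0.3420], E[r] = 0.3340, γ^t·E[r] = 0.163660, running G = 0.615660
t=3: π = [0.2974, 0.3648, 0.3378], E[r] = 0.3514, γ^t·E[r] = 0.120530, running G = 0.736190
t=4: π = [0.2987, 0.3622, 0.3392], E[r] = 0.3446, γ^t·E[r] = 0.082743, running G = 0.818933
t=5: π = [0.2982, 0.3632, 0.3385], E[r] = 0.3477, γ^t·E[r] = 0.058438, running G = 0.877371

G = 0.8774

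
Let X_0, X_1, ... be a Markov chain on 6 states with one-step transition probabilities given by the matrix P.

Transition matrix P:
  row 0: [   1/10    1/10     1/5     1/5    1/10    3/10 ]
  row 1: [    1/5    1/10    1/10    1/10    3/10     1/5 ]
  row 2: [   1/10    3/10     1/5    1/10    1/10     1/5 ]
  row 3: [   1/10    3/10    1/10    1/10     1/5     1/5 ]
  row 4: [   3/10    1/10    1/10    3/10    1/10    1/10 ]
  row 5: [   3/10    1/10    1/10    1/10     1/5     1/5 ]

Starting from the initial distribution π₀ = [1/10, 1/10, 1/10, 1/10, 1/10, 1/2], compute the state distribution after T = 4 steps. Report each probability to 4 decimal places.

π = [0.1897, 0.1567, 0.1321, 0.1521, 0.1672, 0.2022]

t=0: π = [0.1000, 0.1000, 0.1000, 0.1000, 0.1000, 0.5000]
t=1: π = [0.2300, 0.1400, 0.1200, 0.1300, 0.1800, 0.2000]
t=2: π = [0.1900, 0.1500, 0.1350, 0.1590, 0.1610, 0.2050]
t=3: π = [0.1882, 0.1588, 0.1325, 0.1512, 0.1664, 0.2029]
t=4: π = [0.1897, 0.1567, 0.1321, 0.1521, 0.1672, 0.2022]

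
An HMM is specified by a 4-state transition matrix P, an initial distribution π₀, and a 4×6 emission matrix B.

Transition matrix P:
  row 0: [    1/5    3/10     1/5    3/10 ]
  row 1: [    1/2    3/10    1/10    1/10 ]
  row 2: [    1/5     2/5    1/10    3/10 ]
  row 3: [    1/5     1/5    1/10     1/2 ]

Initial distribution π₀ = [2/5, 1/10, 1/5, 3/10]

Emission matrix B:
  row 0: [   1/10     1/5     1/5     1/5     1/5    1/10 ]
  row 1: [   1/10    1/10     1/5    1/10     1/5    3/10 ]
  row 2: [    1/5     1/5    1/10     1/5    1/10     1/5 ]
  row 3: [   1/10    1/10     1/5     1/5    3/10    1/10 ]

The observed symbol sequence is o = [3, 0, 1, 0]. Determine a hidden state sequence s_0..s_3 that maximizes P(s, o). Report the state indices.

path = [0, 1, 0, 2]

t=0: δ = [8.000e-02, 1.000e-02, 4.000e-02, 6.000e-02]  (obs o_0=3)
t=1: δ = [1.600e-03, 2.400e-03, 3.200e-03, 3.000e-03]  ψ = [0, 0, 0, 3]  (obs o_1=0)
t=2: δ = [2.400e-04, 1.280e-04, 6.400e-05, 1.500e-04]  ψ = [1, 2, 0, 3]  (obs o_2=1)
t=3: δ = [6.400e-06, 7.200e-06, 9.600e-06, 7.500e-06]  ψ = [1, 0, 0, 3]  (obs o_3=0)
backtrack: best end state = 2; path = [0, 1, 0, 2]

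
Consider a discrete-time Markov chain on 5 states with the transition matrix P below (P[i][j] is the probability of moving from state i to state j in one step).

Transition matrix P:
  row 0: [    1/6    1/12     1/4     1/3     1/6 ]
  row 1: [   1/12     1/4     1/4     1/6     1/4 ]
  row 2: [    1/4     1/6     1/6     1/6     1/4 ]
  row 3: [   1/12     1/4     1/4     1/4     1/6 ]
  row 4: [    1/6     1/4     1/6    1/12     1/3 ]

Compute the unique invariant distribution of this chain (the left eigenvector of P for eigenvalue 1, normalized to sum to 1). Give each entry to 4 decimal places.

Balance equations π_j = Σ_i π_i·P[i][j]:
  π_0 = 1/6·π_0 + 1/12·π_1 + 1/4·π_2 + 1/12·π_3 + 1/6·π_4
  π_1 = 1/12·π_0 + 1/4·π_1 + 1/6·π_2 + 1/4·π_3 + 1/4·π_4
  π_2 = 1/4·π_0 + 1/4·π_1 + 1/6·π_2 + 1/4·π_3 + 1/6·π_4
  π_3 = 1/3·π_0 + 1/6·π_1 + 1/6·π_2 + 1/4·π_3 + 1/12·π_4
  normalize: π_0 + π_1 + π_2 + π_3 + π_4 = 1
Solving the linear system gives exactly π = [2621/17303, 3583/17303, 3671/17303, 3242/17303, 322/1331].

π = [0.1515, 0.2071, 0.2122, 0.1874, 0.2419]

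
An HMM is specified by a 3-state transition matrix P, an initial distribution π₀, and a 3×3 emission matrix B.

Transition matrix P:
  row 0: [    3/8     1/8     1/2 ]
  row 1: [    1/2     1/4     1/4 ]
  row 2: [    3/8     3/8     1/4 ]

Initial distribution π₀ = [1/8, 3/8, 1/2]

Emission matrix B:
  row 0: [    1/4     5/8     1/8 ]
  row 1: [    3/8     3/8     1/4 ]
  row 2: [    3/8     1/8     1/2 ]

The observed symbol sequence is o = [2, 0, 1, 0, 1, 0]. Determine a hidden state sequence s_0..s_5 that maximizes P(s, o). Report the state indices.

t=0: δ = [1.562e-02, 9.375e-02, 2.500e-01]  (obs o_0=2)
t=1: δ = [2.344e-02, 3.516e-02, 2.344e-02]  ψ = [2, 2, 2]  (obs o_1=0)
t=2: δ = [1.099e-02, 3.296e-03, 1.465e-03]  ψ = [1, 1, 0]  (obs o_2=1)
t=3: δ = [1.030e-03, 5.150e-04, 2.060e-03]  ψ = [0, 0, 0]  (obs o_3=0)
t=4: δ = [4.828e-04, 2.897e-04, 6.437e-05]  ψ = [2, 2, 0]  (obs o_4=1)
t=5: δ = [4.526e-05, 2.716e-05, 9.052e-05]  ψ = [0, 1, 0]  (obs o_5=0)
backtrack: best end state = 2; path = [2, 1, 0, 2, 0, 2]

path = [2, 1, 0, 2, 0, 2]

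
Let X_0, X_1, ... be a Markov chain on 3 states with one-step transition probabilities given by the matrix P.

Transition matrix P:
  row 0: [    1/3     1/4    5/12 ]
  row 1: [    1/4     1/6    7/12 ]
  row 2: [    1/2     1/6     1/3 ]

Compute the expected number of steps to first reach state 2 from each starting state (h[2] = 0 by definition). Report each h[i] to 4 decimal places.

h = [2.1972, 1.8592, 0.0000]

First-step conditioning: h[2] = 0; for i ≠ 2, h[i] = 1 + Σ_k P[i][k]·h[k].
  h[0] = 1 + 1/3·h[0] + 1/4·h[1]
  h[1] = 1 + 1/4·h[0] + 1/6·h[1]
Solving the 2×2 linear system over states ≠ 2 gives exactly h = [156/71, 132/71, 0] (h[2] = 0 is the target).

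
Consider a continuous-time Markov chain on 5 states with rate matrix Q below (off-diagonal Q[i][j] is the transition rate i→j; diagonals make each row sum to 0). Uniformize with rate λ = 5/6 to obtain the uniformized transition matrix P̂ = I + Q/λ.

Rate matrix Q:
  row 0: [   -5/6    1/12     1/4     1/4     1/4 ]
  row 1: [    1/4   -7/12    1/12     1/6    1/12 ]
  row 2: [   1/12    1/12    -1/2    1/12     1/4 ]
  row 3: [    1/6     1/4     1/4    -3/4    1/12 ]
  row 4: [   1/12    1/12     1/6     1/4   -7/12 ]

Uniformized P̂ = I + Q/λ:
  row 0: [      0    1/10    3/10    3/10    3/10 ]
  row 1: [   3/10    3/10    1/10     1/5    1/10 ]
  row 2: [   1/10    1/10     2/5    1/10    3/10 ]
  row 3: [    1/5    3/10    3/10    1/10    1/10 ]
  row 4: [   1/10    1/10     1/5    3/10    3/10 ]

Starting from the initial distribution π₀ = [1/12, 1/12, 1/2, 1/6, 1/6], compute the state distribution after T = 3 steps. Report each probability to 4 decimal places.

t=0: π = [0.0833, 0.0833, 0.5000, 0.1667, 0.1667]
t=1: π = [0.1250, 0.1500, 0.3167, 0.1583, 0.2500]
t=2: π = [0.1333, 0.1617, 0.2767, 0.1900, 0.2383]
t=3: π = [0.1380, 0.1703, 0.2715, 0.1905, 0.2297]

π = [0.1380, 0.1703, 0.2715, 0.1905, 0.2297]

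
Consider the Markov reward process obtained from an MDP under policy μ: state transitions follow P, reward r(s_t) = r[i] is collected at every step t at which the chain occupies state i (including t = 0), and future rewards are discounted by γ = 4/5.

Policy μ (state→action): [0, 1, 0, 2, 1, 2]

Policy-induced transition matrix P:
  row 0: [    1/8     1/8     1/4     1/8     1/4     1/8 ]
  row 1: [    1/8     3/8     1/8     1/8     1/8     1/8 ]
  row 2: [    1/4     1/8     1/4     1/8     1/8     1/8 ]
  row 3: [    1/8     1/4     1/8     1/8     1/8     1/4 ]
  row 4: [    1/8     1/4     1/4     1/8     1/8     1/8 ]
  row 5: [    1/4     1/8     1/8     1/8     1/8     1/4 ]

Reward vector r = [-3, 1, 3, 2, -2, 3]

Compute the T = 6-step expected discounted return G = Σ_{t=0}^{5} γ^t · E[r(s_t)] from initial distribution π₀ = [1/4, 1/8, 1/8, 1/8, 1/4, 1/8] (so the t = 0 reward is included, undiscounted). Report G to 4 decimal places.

t=0: π = [0.2500, 0.1250, 0.1250, 0.1250, 0.2500, 0.1250], E[r] = -0.1250, γ^t·E[r] = -0.125000, running G = -0.125000
t=1: π = [0.1563, 0.2031, 0.2031, 0.1250, 0.1563, 0.1563], E[r] = 0.7500, γ^t·E[r] = 0.600000, running G = 0.475000
t=2: π = [0.1699, 0.2109, 0.1895, 0.1250, 0.1445, 0.1602], E[r] = 0.7109, γ^t·E[r] = 0.455000, running G = 0.930000
t=3: π = [0.1687, 0.2114, 0.1880, 0.1250, 0.1462, 0.1606], E[r] = 0.7087, γ^t·E[r] = 0.362875, running G = 1.292875
t=4: π = [0.1686, 0.2118, 0.1879, 0.1250, 0.1461, 0.1607], E[r] = 0.7096, γ^t·E[r] = 0.290638, running G = 1.583513
t=5: π = [0.1686, 0.2118, 0.1878, 0.1250, 0.1461, 0.1607], E[r] = 0.7096, γ^t·E[r] = 0.232508, running G = 1.816020

G = 1.8160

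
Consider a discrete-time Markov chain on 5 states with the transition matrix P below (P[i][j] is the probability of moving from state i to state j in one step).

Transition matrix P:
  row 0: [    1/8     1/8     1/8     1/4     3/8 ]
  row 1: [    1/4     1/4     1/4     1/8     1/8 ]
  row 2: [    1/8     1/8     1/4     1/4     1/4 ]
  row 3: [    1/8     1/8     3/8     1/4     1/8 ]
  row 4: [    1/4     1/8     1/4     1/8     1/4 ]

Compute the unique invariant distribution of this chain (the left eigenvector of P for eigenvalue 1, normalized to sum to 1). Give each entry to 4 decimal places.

π = [0.1714, 0.1429, 0.2540, 0.2036, 0.2281]

Balance equations π_j = Σ_i π_i·P[i][j]:
  π_0 = 1/8·π_0 + 1/4·π_1 + 1/8·π_2 + 1/8·π_3 + 1/4·π_4
  π_1 = 1/8·π_0 + 1/4·π_1 + 1/8·π_2 + 1/8·π_3 + 1/8·π_4
  π_2 = 1/8·π_0 + 1/4·π_1 + 1/4·π_2 + 3/8·π_3 + 1/4·π_4
  π_3 = 1/4·π_0 + 1/8·π_1 + 1/4·π_2 + 1/4·π_3 + 1/8·π_4
  normalize: π_0 + π_1 + π_2 + π_3 + π_4 = 1
Solving the linear system gives exactly π = [85/496, 1/7, 63/248, 101/496, 99/434].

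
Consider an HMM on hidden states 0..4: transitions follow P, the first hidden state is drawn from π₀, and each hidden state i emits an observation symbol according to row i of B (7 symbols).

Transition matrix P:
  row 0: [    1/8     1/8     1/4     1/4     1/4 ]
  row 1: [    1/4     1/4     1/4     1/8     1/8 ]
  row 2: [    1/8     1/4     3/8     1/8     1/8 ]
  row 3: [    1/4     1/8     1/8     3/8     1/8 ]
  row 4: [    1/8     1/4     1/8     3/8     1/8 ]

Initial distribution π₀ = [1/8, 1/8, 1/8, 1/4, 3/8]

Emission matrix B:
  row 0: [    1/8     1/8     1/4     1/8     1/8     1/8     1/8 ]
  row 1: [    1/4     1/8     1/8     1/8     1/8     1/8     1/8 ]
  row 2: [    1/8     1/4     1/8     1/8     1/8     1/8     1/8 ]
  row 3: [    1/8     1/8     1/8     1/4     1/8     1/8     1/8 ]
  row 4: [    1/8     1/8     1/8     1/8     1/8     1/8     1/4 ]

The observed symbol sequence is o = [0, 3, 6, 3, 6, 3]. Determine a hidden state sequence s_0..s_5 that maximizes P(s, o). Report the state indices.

path = [4, 3, 3, 3, 3, 3]

t=0: δ = [1.562e-02, 3.125e-02, 1.562e-02, 3.125e-02, 4.688e-02]  (obs o_0=0)
t=1: δ = [9.766e-04, 1.465e-03, 9.766e-04, 4.395e-03, 7.324e-04]  ψ = [1, 4, 1, 4, 4]  (obs o_1=3)
t=2: δ = [1.373e-04, 6.866e-05, 6.866e-05, 2.060e-04, 1.373e-04]  ψ = [3, 3, 3, 3, 3]  (obs o_2=6)
t=3: δ = [6.437e-06, 4.292e-06, 4.292e-06, 1.931e-05, 4.292e-06]  ψ = [3, 4, 0, 3, 0]  (obs o_3=3)
t=4: δ = [6.035e-07, 3.017e-07, 3.017e-07, 9.052e-07, 6.035e-07]  ψ = [3, 3, 3, 3, 3]  (obs o_4=6)
t=5: δ = [2.829e-08, 1.886e-08, 1.886e-08, 8.487e-08, 1.886e-08]  ψ = [3, 4, 0, 3, 0]  (obs o_5=3)
backtrack: best end state = 3; path = [4, 3, 3, 3, 3, 3]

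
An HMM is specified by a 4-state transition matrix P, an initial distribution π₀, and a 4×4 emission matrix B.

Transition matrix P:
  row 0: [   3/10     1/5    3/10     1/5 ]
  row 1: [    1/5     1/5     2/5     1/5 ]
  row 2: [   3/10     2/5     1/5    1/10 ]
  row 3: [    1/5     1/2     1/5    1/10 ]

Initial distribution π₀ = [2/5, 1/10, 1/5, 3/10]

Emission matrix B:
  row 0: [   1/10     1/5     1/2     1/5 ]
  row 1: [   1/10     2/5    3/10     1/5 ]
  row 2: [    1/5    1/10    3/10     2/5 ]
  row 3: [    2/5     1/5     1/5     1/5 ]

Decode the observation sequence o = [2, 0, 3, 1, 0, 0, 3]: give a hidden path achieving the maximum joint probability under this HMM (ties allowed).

path = [0, 3, 2, 1, 3, 1, 2]

t=0: δ = [2.000e-01, 3.000e-02, 6.000e-02, 6.000e-02]  (obs o_0=2)
t=1: δ = [6.000e-03, 4.000e-03, 1.200e-02, 1.600e-02]  ψ = [0, 0, 0, 0]  (obs o_1=0)
t=2: δ = [7.200e-04, 1.600e-03, 1.280e-03, 3.200e-04]  ψ = [2, 3, 3, 3]  (obs o_2=3)
t=3: δ = [7.680e-05, 2.048e-04, 6.400e-05, 6.400e-05]  ψ = [2, 2, 1, 1]  (obs o_3=1)
t=4: δ = [4.096e-06, 4.096e-06, 1.638e-05, 1.638e-05]  ψ = [1, 1, 1, 1]  (obs o_4=0)
t=5: δ = [4.915e-07, 8.192e-07, 6.554e-07, 6.554e-07]  ψ = [2, 3, 2, 2]  (obs o_5=0)
t=6: δ = [3.932e-08, 6.554e-08, 1.311e-07, 3.277e-08]  ψ = [2, 3, 1, 1]  (obs o_6=3)
backtrack: best end state = 2; path = [0, 3, 2, 1, 3, 1, 2]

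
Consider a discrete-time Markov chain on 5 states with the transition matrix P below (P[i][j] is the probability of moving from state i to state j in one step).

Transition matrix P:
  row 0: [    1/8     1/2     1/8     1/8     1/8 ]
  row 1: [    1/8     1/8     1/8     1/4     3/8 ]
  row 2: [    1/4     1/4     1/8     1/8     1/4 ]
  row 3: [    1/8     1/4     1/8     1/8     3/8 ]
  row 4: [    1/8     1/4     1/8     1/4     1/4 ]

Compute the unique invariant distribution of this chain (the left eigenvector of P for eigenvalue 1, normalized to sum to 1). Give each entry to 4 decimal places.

π = [0.1406, 0.2535, 0.1250, 0.1927, 0.2882]

Balance equations π_j = Σ_i π_i·P[i][j]:
  π_0 = 1/8·π_0 + 1/8·π_1 + 1/4·π_2 + 1/8·π_3 + 1/8·π_4
  π_1 = 1/2·π_0 + 1/8·π_1 + 1/4·π_2 + 1/4·π_3 + 1/4·π_4
  π_2 = 1/8·π_0 + 1/8·π_1 + 1/8·π_2 + 1/8·π_3 + 1/8·π_4
  π_3 = 1/8·π_0 + 1/4·π_1 + 1/8·π_2 + 1/8·π_3 + 1/4·π_4
  normalize: π_0 + π_1 + π_2 + π_3 + π_4 = 1
Solving the linear system gives exactly π = [9/64, 73/288, 1/8, 37/192, 83/288].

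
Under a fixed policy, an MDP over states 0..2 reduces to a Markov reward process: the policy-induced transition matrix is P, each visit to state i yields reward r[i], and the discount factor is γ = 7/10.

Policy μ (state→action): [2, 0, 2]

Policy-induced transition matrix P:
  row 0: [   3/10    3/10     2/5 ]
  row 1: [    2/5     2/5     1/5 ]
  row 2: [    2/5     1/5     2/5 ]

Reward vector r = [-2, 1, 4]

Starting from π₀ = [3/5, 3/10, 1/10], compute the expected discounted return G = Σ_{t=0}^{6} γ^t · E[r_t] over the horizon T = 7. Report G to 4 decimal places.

G = 1.4551

t=0: π = [0.6000, 0.3000, 0.1000], E[r] = -0.5000, γ^t·E[r] = -0.500000, running G = -0.500000
t=1: π = [0.3400, 0.3200, 0.3400], E[r] = 1.0000, γ^t·E[r] = 0.700000, running G = 0.200000
t=2: π = [0.3660, 0.2980, 0.3360], E[r] = 0.9100, γ^t·E[r] = 0.445900, running G = 0.645900
t=3: π = [0.3634, 0.2962, 0.3404], E[r] = 0.9310, γ^t·E[r] = 0.319333, running G = 0.965233
t=4: π = [0.3637, 0.2956, 0.3408], E[r] = 0.9313, γ^t·E[r] = 0.223605, running G = 1.188838
t=5: π = [0.3636, 0.2955, 0.3409], E[r] = 0.9318, γ^t·E[r] = 0.156599, running G = 1.345437
t=6: π = [0.3636, 0.2955, 0.3409], E[r] = 0.9318, γ^t·E[r] = 0.109625, running G = 1.455063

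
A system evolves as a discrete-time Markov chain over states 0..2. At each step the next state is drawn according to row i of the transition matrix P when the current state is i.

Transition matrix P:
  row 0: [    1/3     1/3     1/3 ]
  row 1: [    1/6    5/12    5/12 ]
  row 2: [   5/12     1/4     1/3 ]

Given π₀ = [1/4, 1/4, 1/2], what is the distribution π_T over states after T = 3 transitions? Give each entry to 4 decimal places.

t=0: π = [0.2500, 0.2500, 0.5000]
t=1: π = [0.3333, 0.3125, 0.3542]
t=2: π = [0.3108, 0.3299, 0.3594]
t=3: π = [0.3083, 0.3309, 0.3608]

π = [0.3083, 0.3309, 0.3608]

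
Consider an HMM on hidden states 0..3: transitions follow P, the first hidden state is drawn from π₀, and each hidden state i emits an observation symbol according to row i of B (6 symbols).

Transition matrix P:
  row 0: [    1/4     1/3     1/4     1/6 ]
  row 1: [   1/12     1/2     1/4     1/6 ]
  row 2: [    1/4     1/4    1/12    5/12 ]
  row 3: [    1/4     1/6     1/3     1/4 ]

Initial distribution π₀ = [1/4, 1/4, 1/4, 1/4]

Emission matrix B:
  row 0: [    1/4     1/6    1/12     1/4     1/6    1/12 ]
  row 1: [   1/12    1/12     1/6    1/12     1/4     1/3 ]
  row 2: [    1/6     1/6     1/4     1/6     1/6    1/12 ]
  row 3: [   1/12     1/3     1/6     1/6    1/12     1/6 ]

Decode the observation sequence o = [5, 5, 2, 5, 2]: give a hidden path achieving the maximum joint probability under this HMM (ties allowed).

t=0: δ = [2.083e-02, 8.333e-02, 2.083e-02, 4.167e-02]  (obs o_0=5)
t=1: δ = [8.681e-04, 1.389e-02, 1.736e-03, 2.315e-03]  ψ = [3, 1, 1, 1]  (obs o_1=5)
t=2: δ = [9.645e-05, 1.157e-03, 8.681e-04, 3.858e-04]  ψ = [1, 1, 1, 1]  (obs o_2=2)
t=3: δ = [1.808e-05, 1.929e-04, 2.411e-05, 6.028e-05]  ψ = [2, 1, 1, 2]  (obs o_3=5)
t=4: δ = [1.340e-06, 1.608e-05, 1.206e-05, 5.358e-06]  ψ = [1, 1, 1, 1]  (obs o_4=2)
backtrack: best end state = 1; path = [1, 1, 1, 1, 1]

path = [1, 1, 1, 1, 1]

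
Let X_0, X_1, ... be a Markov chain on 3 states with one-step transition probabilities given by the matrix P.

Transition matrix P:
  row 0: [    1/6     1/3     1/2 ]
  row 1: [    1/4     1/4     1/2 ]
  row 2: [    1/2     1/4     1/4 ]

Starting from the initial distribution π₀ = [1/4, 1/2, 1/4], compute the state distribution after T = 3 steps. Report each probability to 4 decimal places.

t=0: π = [0.2500, 0.5000, 0.2500]
t=1: π = [0.2917, 0.2708, 0.4375]
t=2: π = [0.3351, 0.2743, 0.3906]
t=3: π = [0.3197, 0.2779, 0.4023]

π = [0.3197, 0.2779, 0.4023]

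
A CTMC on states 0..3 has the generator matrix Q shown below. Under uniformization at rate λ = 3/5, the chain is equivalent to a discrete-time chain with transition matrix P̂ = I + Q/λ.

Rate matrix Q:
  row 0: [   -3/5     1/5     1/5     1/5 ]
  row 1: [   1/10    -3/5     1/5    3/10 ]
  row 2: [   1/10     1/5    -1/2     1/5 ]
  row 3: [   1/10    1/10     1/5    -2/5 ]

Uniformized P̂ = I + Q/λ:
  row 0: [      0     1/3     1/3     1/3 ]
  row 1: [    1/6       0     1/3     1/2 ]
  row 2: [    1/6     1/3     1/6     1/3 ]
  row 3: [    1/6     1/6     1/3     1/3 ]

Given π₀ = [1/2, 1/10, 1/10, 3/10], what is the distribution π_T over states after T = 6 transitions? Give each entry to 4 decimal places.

π = [0.1429, 0.2041, 0.2857, 0.3674]

t=0: π = [0.5000, 0.1000, 0.1000, 0.3000]
t=1: π = [0.0833, 0.2500, 0.3167, 0.3500]
t=2: π = [0.1528, 0.1917, 0.2806, 0.3750]
t=3: π = [0.1412, 0.2069, 0.2866, 0.3653]
t=4: π = [0.1431, 0.2035, 0.2856, 0.3678]
t=5: π = [0.1428, 0.2042, 0.2857, 0.3672]
t=6: π = [0.1429, 0.2041, 0.2857, 0.3674]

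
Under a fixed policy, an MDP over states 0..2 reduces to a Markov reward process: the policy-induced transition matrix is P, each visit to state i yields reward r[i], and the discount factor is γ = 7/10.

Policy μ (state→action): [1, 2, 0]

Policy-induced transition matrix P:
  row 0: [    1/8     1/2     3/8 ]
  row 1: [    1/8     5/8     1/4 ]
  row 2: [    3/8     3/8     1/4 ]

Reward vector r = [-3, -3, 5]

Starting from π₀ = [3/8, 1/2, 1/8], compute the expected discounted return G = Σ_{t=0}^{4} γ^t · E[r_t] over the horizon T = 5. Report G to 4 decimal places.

G = -3.3195

t=0: π = [0.3750, 0.5000, 0.1250], E[r] = -2.0000, γ^t·E[r] = -2.000000, running G = -2.000000
t=1: π = [0.1563, 0.5469, 0.2969], E[r] = -0.6250, γ^t·E[r] = -0.437500, running G = -2.437500
t=2: π = [0.1992, 0.5313, 0.2695], E[r] = -0.8438, γ^t·E[r] = -0.413438, running G = -2.850938
t=3: π = [0.1924, 0.5327, 0.2749], E[r] = -0.8008, γ^t·E[r] = -0.274668, running G = -3.125605
t=4: π = [0.1937, 0.5322, 0.2740], E[r] = -0.8076, γ^t·E[r] = -0.193909, running G = -3.319514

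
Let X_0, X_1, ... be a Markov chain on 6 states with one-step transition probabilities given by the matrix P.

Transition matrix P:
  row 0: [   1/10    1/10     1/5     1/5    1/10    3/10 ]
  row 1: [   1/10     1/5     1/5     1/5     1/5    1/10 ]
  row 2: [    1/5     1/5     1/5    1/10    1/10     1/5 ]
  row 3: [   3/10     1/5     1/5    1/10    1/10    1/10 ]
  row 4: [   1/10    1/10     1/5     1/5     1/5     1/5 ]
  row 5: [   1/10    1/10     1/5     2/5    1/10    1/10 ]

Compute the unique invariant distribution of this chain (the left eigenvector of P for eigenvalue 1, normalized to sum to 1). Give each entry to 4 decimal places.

Balance equations π_j = Σ_i π_i·P[i][j]:
  π_0 = 1/10·π_0 + 1/10·π_1 + 1/5·π_2 + 3/10·π_3 + 1/10·π_4 + 1/10·π_5
  π_1 = 1/10·π_0 + 1/5·π_1 + 1/5·π_2 + 1/5·π_3 + 1/10·π_4 + 1/10·π_5
  π_2 = 1/5·π_0 + 1/5·π_1 + 1/5·π_2 + 1/5·π_3 + 1/5·π_4 + 1/5·π_5
  π_3 = 1/5·π_0 + 1/5·π_1 + 1/10·π_2 + 1/10·π_3 + 1/5·π_4 + 2/5·π_5
  π_4 = 1/10·π_0 + 1/5·π_1 + 1/10·π_2 + 1/10·π_3 + 1/5·π_4 + 1/10·π_5
  normalize: π_0 + π_1 + π_2 + π_3 + π_4 + π_5 = 1
Solving the linear system gives exactly π = [4386/27635, 4279/27635, 1/5, 5349/27635, 3546/27635, 4548/27635].

π = [0.1587, 0.1548, 0.2000, 0.1936, 0.1283, 0.1646]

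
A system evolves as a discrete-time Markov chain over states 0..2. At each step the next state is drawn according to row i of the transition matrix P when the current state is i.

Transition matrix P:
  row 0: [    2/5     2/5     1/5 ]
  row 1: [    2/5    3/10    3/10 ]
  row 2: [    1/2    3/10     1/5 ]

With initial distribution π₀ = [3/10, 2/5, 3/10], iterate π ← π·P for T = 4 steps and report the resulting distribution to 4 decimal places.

t=0: π = [0.3000, 0.4000, 0.3000]
t=1: π = [0.4300, 0.3300, 0.2400]
t=2: π = [0.4240, 0.3430, 0.2330]
t=3: π = [0.4233, 0.3424, 0.2343]
t=4: π = [0.4234, 0.3423, 0.2342]

π = [0.4234, 0.3423, 0.2342]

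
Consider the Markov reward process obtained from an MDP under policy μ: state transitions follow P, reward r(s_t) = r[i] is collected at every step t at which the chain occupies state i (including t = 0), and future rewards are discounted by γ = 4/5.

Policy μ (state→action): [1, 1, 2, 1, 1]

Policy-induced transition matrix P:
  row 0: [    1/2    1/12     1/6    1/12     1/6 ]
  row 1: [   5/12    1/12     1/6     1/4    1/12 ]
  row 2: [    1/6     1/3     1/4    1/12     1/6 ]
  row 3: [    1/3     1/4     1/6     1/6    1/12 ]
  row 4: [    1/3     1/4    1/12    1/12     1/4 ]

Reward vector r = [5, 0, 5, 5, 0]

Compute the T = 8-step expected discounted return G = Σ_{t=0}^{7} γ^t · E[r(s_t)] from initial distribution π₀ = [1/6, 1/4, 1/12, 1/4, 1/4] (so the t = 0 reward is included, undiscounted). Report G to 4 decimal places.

t=0: π = [0.1667, 0.2500, 0.0833, 0.2500, 0.2500], E[r] = 2.5000, γ^t·E[r] = 2.500000, running G = 2.500000
t=1: π = [0.3681, 0.1875, 0.1528, 0.1458, 0.1458], E[r] = 3.3333, γ^t·E[r] = 2.666667, running G = 5.166667
t=2: π = [0.3848, 0.1701, 0.1672, 0.1267, 0.1510], E[r] = 3.3941, γ^t·E[r] = 2.172222, running G = 7.338889
t=3: π = [0.3838, 0.1714, 0.1680, 0.1223, 0.1545], E[r] = 3.3702, γ^t·E[r] = 1.725556, running G = 9.064444
t=4: π = [0.3836, 0.1715, 0.1678, 0.1221, 0.1551], E[r] = 3.3673, γ^t·E[r] = 1.379259, running G = 10.443704
t=5: π = [0.3836, 0.1715, 0.1677, 0.1221, 0.1551], E[r] = 3.3670, γ^t·E[r] = 1.103297, running G = 11.547001
t=6: π = [0.3836, 0.1715, 0.1677, 0.1221, 0.1551], E[r] = 3.3670, γ^t·E[r] = 0.882642, running G = 12.429643
t=7: π = [0.3836, 0.1715, 0.1677, 0.1221, 0.1551], E[r] = 3.3670, γ^t·E[r] = 0.706114, running G = 13.135758

G = 13.1358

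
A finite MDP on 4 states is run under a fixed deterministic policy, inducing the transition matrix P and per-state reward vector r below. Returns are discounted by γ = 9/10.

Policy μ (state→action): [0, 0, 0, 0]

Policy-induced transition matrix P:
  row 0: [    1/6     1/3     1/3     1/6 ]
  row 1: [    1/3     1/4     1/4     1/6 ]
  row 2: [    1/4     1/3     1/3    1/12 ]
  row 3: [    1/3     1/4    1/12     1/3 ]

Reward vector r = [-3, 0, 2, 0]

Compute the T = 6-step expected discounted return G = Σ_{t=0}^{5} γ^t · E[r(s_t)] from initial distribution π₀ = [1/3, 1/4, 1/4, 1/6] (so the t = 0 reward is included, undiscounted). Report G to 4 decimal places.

t=0: π = [0.3333, 0.2500, 0.2500, 0.1667], E[r] = -0.5000, γ^t·E[r] = -0.500000, running G = -0.500000
t=1: π = [0.2569, 0.2986, 0.2708, 0.1736], E[r] = -0.2292, γ^t·E[r] = -0.206250, running G = -0.706250
t=2: π = [0.2679, 0.2940, 0.2650, 0.1730], E[r] = -0.2737, γ^t·E[r] = -0.221719, running G = -0.927969
t=3: π = [0.2666, 0.2944, 0.2656, 0.1734], E[r] = -0.2686, γ^t·E[r] = -0.195820, running G = -1.123789
t=4: π = [0.2668, 0.2943, 0.2654, 0.1734], E[r] = -0.2694, γ^t·E[r] = -0.176768, running G = -1.300557
t=5: π = [0.2668, 0.2944, 0.2654, 0.1735], E[r] = -0.2694, γ^t·E[r] = -0.159057, running G = -1.459614

G = -1.4596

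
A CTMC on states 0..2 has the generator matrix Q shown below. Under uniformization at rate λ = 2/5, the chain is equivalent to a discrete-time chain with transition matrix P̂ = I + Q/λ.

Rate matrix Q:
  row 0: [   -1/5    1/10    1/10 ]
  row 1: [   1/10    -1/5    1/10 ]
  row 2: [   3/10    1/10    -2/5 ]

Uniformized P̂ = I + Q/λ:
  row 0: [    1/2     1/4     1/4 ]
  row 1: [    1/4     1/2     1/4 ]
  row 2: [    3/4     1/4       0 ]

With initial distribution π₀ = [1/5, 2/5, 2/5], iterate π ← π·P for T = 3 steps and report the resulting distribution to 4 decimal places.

π = [0.4688, 0.3344, 0.1969]

t=0: π = [0.2000, 0.4000, 0.4000]
t=1: π = [0.5000, 0.3500, 0.1500]
t=2: π = [0.4500, 0.3375, 0.2125]
t=3: π = [0.4688, 0.3344, 0.1969]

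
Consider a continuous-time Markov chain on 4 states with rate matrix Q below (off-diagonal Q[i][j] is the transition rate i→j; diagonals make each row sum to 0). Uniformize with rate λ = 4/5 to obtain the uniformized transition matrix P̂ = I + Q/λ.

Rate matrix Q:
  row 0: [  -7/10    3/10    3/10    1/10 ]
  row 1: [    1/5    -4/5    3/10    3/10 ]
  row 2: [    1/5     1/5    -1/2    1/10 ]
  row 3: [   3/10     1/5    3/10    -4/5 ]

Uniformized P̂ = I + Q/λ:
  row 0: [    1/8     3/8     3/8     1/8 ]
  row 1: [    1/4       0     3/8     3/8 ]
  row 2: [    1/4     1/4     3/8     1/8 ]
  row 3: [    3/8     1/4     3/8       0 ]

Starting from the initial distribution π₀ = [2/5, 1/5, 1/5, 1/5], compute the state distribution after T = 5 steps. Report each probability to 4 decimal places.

t=0: π = [0.4000, 0.2000, 0.2000, 0.2000]
t=1: π = [0.2250, 0.2500, 0.3750, 0.1500]
t=2: π = [0.2406, 0.2156, 0.3750, 0.1688]
t=3: π = [0.2410, 0.2262, 0.3750, 0.1578]
t=4: π = [0.2396, 0.2236, 0.3750, 0.1618]
t=5: π = [0.2403, 0.2241, 0.3750, 0.1607]

π = [0.2403, 0.2241, 0.3750, 0.1607]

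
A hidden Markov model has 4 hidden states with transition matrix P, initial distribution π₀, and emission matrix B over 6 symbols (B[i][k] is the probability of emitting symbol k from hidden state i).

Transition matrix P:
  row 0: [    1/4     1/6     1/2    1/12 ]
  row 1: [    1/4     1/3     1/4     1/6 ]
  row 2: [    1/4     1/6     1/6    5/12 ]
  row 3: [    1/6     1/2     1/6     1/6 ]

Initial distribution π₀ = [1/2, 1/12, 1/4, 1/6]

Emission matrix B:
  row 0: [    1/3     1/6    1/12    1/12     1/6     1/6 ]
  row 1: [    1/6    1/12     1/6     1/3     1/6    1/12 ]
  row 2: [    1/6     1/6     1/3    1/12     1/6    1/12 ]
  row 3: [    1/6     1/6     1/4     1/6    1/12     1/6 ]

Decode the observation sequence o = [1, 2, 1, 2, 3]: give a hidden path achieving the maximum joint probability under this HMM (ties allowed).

path = [0, 2, 3, 1, 1]

t=0: δ = [8.333e-02, 6.944e-03, 4.167e-02, 2.778e-02]  (obs o_0=1)
t=1: δ = [1.736e-03, 2.315e-03, 1.389e-02, 4.340e-03]  ψ = [0, 0, 0, 2]  (obs o_1=2)
t=2: δ = [5.787e-04, 1.929e-04, 3.858e-04, 9.645e-04]  ψ = [2, 2, 2, 2]  (obs o_2=1)
t=3: δ = [1.340e-05, 8.038e-05, 9.645e-05, 4.019e-05]  ψ = [3, 3, 0, 2]  (obs o_3=2)
t=4: δ = [2.009e-06, 8.931e-06, 1.674e-06, 6.698e-06]  ψ = [2, 1, 1, 2]  (obs o_4=3)
backtrack: best end state = 1; path = [0, 2, 3, 1, 1]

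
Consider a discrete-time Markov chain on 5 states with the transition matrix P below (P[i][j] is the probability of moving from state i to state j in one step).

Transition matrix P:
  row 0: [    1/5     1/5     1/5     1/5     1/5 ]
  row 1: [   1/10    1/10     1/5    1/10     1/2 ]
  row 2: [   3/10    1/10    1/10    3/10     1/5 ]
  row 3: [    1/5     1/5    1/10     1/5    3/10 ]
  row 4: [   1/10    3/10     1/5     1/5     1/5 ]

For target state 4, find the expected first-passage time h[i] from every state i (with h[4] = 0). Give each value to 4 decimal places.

h = [3.7030, 2.7273, 3.7576, 3.3273, 0.0000]

First-step conditioning: h[4] = 0; for i ≠ 4, h[i] = 1 + Σ_k P[i][k]·h[k].
  h[0] = 1 + 1/5·h[0] + 1/5·h[1] + 1/5·h[2] + 1/5·h[3]
  h[1] = 1 + 1/10·h[0] + 1/10·h[1] + 1/5·h[2] + 1/10·h[3]
  h[2] = 1 + 3/10·h[0] + 1/10·h[1] + 1/10·h[2] + 3/10·h[3]
  h[3] = 1 + 1/5·h[0] + 1/5·h[1] + 1/10·h[2] + 1/5·h[3]
Solving the 4×4 linear system over states ≠ 4 gives exactly h = [611/165, 30/11, 124/33, 183/55, 0] (h[4] = 0 is the target).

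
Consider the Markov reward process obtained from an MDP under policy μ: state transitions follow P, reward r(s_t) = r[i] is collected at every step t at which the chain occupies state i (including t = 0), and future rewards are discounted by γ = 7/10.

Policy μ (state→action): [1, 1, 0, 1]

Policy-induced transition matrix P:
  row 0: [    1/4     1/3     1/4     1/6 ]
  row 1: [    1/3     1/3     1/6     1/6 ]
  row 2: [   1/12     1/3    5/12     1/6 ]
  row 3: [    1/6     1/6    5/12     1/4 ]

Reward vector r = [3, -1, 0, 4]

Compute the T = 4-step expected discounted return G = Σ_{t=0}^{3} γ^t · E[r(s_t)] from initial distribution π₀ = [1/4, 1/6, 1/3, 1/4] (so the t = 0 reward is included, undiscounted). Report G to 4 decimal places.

G = 3.1653

t=0: π = [0.2500, 0.1667, 0.3333, 0.2500], E[r] = 1.5833, γ^t·E[r] = 1.583333, running G = 1.583333
t=1: π = [0.1875, 0.2917, 0.3333, 0.1875], E[r] = 1.0208, γ^t·E[r] = 0.714583, running G = 2.297917
t=2: π = [0.2031, 0.3021, 0.3125, 0.1823], E[r] = 1.0365, γ^t·E[r] = 0.507865, running G = 2.805781
t=3: π = [0.2079, 0.3030, 0.3073, 0.1819], E[r] = 1.0482, γ^t·E[r] = 0.359525, running G = 3.165306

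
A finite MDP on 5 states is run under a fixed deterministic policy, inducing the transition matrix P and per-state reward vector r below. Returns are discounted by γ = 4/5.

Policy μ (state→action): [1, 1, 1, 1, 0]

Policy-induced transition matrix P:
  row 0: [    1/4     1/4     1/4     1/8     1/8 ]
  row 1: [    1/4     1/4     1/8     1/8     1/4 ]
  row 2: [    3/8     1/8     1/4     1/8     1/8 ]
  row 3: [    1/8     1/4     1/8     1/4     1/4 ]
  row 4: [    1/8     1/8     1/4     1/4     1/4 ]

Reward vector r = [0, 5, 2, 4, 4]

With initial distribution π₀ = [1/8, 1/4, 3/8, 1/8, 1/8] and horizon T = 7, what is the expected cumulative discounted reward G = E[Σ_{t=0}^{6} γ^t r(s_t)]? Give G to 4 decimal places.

t=0: π = [0.1250, 0.2500, 0.3750, 0.1250, 0.1250], E[r] = 3.0000, γ^t·E[r] = 3.000000, running G = 3.000000
t=1: π = [0.2656, 0.1875, 0.2031, 0.1563, 0.1875], E[r] = 2.7188, γ^t·E[r] = 2.175000, running G = 5.175000
t=2: π = [0.2324, 0.2012, 0.2070, 0.1680, 0.1914], E[r] = 2.8574, γ^t·E[r] = 1.828750, running G = 7.003750
t=3: π = [0.2310, 0.2002, 0.2039, 0.1699, 0.1951], E[r] = 2.8687, γ^t·E[r] = 1.468750, running G = 8.472500
t=4: π = [0.2299, 0.2001, 0.2037, 0.1706, 0.1956], E[r] = 2.8732, γ^t·E[r] = 1.176875, running G = 9.649375
t=5: π = [0.2297, 0.2001, 0.2037, 0.1708, 0.1958], E[r] = 2.8740, γ^t·E[r] = 0.941764, running G = 10.591139
t=6: π = [0.2296, 0.2001, 0.2036, 0.1708, 0.1958], E[r] = 2.8742, γ^t·E[r] = 0.753467, running G = 11.344606

G = 11.3446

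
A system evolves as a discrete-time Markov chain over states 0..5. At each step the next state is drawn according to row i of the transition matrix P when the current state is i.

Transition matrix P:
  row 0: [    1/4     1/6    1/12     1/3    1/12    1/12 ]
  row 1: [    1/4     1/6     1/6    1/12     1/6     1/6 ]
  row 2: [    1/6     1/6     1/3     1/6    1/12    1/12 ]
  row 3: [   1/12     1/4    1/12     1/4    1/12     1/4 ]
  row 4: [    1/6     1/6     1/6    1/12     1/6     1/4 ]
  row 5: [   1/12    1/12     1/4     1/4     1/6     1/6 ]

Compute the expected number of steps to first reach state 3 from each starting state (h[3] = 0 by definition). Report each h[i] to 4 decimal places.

First-step conditioning: h[3] = 0; for i ≠ 3, h[i] = 1 + Σ_k P[i][k]·h[k].
  h[0] = 1 + 1/4·h[0] + 1/6·h[1] + 1/12·h[2] + 1/12·h[4] + 1/12·h[5]
  h[1] = 1 + 1/4·h[0] + 1/6·h[1] + 1/6·h[2] + 1/6·h[4] + 1/6·h[5]
  h[2] = 1 + 1/6·h[0] + 1/6·h[1] + 1/3·h[2] + 1/12·h[4] + 1/12·h[5]
  h[4] = 1 + 1/6·h[0] + 1/6·h[1] + 1/6·h[2] + 1/6·h[4] + 1/4·h[5]
  h[5] = 1 + 1/12·h[0] + 1/12·h[1] + 1/4·h[2] + 1/6·h[4] + 1/6·h[5]
Solving the 5×5 linear system over states ≠ 3 gives exactly h = [155628/35231, 203244/35231, 190212/35231, 0, 29280/5033, 176220/35231] (h[3] = 0 is the target).

h = [4.4174, 5.7689, 5.3990, 0.0000, 5.8176, 5.0018]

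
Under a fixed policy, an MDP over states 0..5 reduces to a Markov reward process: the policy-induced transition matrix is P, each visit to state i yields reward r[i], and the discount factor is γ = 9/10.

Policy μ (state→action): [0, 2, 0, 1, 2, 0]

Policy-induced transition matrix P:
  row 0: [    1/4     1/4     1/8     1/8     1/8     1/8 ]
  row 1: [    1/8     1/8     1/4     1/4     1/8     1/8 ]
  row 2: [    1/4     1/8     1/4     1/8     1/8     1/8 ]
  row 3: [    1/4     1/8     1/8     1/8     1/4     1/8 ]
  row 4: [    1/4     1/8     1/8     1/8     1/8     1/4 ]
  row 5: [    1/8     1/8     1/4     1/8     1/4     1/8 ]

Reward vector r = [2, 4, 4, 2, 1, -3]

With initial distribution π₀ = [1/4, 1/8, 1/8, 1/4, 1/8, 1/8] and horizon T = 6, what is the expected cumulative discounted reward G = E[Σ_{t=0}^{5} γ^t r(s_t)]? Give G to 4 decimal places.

G = 8.3247

t=0: π = [0.2500, 0.1250, 0.1250, 0.2500, 0.1250, 0.1250], E[r] = 1.7500, γ^t·E[r] = 1.750000, running G = 1.750000
t=1: π = [0.2188, 0.1563, 0.1719, 0.1406, 0.1719, 0.1406], E[r] = 1.7813, γ^t·E[r] = 1.603125, running G = 3.353125
t=2: π = [0.2129, 0.1523, 0.1836, 0.1445, 0.1602, 0.1465], E[r] = 1.7793, γ^t·E[r] = 1.441230, running G = 4.794355
t=3: π = [0.2126, 0.1516, 0.1853, 0.1440, 0.1614, 0.1450], E[r] = 1.7874, γ^t·E[r] = 1.302981, running G = 6.097336
t=4: π = [0.2129, 0.1516, 0.1852, 0.1440, 0.1611, 0.1452], E[r] = 1.7867, γ^t·E[r] = 1.172222, running G = 7.269558
t=5: π = [0.2129, 0.1516, 0.1852, 0.1439, 0.1611, 0.1451], E[r] = 1.7869, γ^t·E[r] = 1.055135, running G = 8.324693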